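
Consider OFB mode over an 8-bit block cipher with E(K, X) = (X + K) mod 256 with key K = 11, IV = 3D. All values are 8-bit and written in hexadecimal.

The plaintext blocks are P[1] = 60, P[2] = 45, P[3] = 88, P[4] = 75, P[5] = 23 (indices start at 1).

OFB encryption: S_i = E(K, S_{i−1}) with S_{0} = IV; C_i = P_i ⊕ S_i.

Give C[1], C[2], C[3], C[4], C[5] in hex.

C[1]: S = E(K, 3D) = 4E; 60 ⊕ 4E = 2E.
C[2]: S = E(K, 4E) = 5F; 45 ⊕ 5F = 1A.
C[3]: S = E(K, 5F) = 70; 88 ⊕ 70 = F8.
C[4]: S = E(K, 70) = 81; 75 ⊕ 81 = F4.
C[5]: S = E(K, 81) = 92; 23 ⊕ 92 = B1.

C[1] = 2E, C[2] = 1A, C[3] = F8, C[4] = F4, C[5] = B1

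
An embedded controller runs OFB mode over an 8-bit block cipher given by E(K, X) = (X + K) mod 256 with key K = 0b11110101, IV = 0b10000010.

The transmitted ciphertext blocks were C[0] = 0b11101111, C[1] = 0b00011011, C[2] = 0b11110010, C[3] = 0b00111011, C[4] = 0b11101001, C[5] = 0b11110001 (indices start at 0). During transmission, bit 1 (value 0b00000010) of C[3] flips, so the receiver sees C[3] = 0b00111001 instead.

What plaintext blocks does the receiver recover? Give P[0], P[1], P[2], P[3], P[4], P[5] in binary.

OFB decryption: S_i = E(K, S_{i−1}) with S_{−1} = IV; P_i = C_i ⊕ S_i.
Only C[3] changed, to 0b00111001. In OFB, a change in C_i flips the same bit in P_i only; the keystream is unaffected. Decrypting the received ciphertext:
P[0]: S = E(K, 0b10000010) = 0b01110111; 0b11101111 ⊕ 0b01110111 = 0b10011000.
P[1]: S = E(K, 0b01110111) = 0b01101100; 0b00011011 ⊕ 0b01101100 = 0b01110111.
P[2]: S = E(K, 0b01101100) = 0b01100001; 0b11110010 ⊕ 0b01100001 = 0b10010011.
P[3]: S = E(K, 0b01100001) = 0b01010110; 0b00111001 ⊕ 0b01010110 = 0b01101111.
P[4]: S = E(K, 0b01010110) = 0b01001011; 0b11101001 ⊕ 0b01001011 = 0b10100010.
P[5]: S = E(K, 0b01001011) = 0b01000000; 0b11110001 ⊕ 0b01000000 = 0b10110001.
Blocks that differ from the original plaintext: P[3].

P[0] = 0b10011000, P[1] = 0b01110111, P[2] = 0b10010011, P[3] = 0b01101111, P[4] = 0b10100010, P[5] = 0b10110001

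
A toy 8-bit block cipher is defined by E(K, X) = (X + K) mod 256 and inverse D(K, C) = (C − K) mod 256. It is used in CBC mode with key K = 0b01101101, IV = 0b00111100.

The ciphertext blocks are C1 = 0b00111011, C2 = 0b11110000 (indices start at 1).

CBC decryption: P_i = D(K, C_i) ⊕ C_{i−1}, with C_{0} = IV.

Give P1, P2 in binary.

P1 = 0b11110010, P2 = 0b10111000

P1: D(K, 0b00111011) = 0b11001110; 0b11001110 ⊕ 0b00111100 = 0b11110010.
P2: D(K, 0b11110000) = 0b10000011; 0b10000011 ⊕ 0b00111011 = 0b10111000.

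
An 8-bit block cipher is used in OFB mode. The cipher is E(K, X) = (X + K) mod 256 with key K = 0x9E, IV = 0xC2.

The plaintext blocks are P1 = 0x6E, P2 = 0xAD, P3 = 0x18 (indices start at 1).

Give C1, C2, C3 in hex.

OFB encryption: S_i = E(K, S_{i−1}) with S_{0} = IV; C_i = P_i ⊕ S_i.
C1: S = E(K, 0xC2) = 0x60; 0x6E ⊕ 0x60 = 0x0E.
C2: S = E(K, 0x60) = 0xFE; 0xAD ⊕ 0xFE = 0x53.
C3: S = E(K, 0xFE) = 0x9C; 0x18 ⊕ 0x9C = 0x84.

C1 = 0x0E, C2 = 0x53, C3 = 0x84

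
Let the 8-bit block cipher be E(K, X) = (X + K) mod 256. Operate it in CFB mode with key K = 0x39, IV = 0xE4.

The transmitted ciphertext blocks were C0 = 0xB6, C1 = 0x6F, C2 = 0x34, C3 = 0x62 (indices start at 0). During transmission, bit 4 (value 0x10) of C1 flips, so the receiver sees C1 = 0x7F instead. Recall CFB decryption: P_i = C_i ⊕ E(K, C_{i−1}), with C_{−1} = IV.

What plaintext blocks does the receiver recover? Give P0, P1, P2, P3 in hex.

Only C1 changed, to 0x7F. In CFB, a change in C_i flips the same bit in P_i and garbles P_{i+1}. Decrypting the received ciphertext:
P0: E(K, 0xE4) = 0x1D; 0xB6 ⊕ 0x1D = 0xAB.
P1: E(K, 0xB6) = 0xEF; 0x7F ⊕ 0xEF = 0x90.
P2: E(K, 0x7F) = 0xB8; 0x34 ⊕ 0xB8 = 0x8C.
P3: E(K, 0x34) = 0x6D; 0x62 ⊕ 0x6D = 0x0F.
Blocks that differ from the original plaintext: P1, P2.

P0 = 0xAB, P1 = 0x90, P2 = 0x8C, P3 = 0x0F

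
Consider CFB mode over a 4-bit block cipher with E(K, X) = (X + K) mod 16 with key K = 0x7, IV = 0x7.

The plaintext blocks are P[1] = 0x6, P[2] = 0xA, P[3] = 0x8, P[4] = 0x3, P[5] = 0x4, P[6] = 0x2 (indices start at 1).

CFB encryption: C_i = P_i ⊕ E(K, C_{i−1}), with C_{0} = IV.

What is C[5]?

C[5] = 0xB

C[1]: E(K, 0x7) = 0xE; 0x6 ⊕ 0xE = 0x8.
C[2]: E(K, 0x8) = 0xF; 0xA ⊕ 0xF = 0x5.
C[3]: E(K, 0x5) = 0xC; 0x8 ⊕ 0xC = 0x4.
C[4]: E(K, 0x4) = 0xB; 0x3 ⊕ 0xB = 0x8.
C[5]: E(K, 0x8) = 0xF; 0x4 ⊕ 0xF = 0xB.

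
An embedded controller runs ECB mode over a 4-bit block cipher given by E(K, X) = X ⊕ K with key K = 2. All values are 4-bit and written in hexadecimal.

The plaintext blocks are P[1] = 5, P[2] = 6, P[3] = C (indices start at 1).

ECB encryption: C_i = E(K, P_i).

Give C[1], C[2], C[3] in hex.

C[1]: E(K, 5) = 7.
C[2]: E(K, 6) = 4.
C[3]: E(K, C) = E.

C[1] = 7, C[2] = 4, C[3] = E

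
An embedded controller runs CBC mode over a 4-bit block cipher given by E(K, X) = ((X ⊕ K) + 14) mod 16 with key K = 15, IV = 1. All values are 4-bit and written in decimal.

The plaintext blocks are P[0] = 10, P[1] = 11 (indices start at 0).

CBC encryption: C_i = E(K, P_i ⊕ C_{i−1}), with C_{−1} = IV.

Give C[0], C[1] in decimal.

C[0]: P[0] ⊕ 1 = 11; E(K, 11) = 2.
C[1]: P[1] ⊕ 2 = 9; E(K, 9) = 4.

C[0] = 2, C[1] = 4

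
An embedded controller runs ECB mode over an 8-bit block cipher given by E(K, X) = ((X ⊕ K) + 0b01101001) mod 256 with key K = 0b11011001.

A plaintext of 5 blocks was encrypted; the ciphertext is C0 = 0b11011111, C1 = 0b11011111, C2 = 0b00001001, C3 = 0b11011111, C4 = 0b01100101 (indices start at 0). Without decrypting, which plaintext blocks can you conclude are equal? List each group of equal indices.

P0 = P1 = P3

ECB encrypts each block independently with the same key, so equal ciphertext blocks imply equal plaintext blocks.
C0 = C1 = C3 = 0b11011111, so P0 = P1 = P3.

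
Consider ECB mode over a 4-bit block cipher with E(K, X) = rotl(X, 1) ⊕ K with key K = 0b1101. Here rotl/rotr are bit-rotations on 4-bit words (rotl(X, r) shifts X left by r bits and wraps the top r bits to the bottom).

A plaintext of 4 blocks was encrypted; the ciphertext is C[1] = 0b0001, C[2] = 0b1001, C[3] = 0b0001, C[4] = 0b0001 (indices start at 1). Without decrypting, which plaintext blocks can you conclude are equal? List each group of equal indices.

P[1] = P[3] = P[4]

ECB encrypts each block independently with the same key, so equal ciphertext blocks imply equal plaintext blocks.
C[1] = C[3] = C[4] = 0b0001, so P[1] = P[3] = P[4].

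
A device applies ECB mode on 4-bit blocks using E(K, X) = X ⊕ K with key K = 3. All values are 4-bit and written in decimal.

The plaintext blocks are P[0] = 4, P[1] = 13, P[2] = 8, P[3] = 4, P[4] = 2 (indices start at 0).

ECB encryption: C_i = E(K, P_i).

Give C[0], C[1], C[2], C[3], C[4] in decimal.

C[0] = 7, C[1] = 14, C[2] = 11, C[3] = 7, C[4] = 1

C[0]: E(K, 4) = 7.
C[1]: E(K, 13) = 14.
C[2]: E(K, 8) = 11.
C[3]: E(K, 4) = 7.
C[4]: E(K, 2) = 1.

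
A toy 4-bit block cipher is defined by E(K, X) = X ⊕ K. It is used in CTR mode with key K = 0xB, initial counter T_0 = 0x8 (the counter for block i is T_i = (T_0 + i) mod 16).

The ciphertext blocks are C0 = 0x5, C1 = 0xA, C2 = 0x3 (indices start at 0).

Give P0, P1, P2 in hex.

P0 = 0x6, P1 = 0x8, P2 = 0x2

CTR decryption: S_i = E(K, T_i) where T_i is the counter for block i; P_i = C_i ⊕ S_i.
P0: T = 0x8, S = E(K, T) = 0x3; 0x5 ⊕ 0x3 = 0x6.
P1: T = 0x9, S = E(K, T) = 0x2; 0xA ⊕ 0x2 = 0x8.
P2: T = 0xA, S = E(K, T) = 0x1; 0x3 ⊕ 0x1 = 0x2.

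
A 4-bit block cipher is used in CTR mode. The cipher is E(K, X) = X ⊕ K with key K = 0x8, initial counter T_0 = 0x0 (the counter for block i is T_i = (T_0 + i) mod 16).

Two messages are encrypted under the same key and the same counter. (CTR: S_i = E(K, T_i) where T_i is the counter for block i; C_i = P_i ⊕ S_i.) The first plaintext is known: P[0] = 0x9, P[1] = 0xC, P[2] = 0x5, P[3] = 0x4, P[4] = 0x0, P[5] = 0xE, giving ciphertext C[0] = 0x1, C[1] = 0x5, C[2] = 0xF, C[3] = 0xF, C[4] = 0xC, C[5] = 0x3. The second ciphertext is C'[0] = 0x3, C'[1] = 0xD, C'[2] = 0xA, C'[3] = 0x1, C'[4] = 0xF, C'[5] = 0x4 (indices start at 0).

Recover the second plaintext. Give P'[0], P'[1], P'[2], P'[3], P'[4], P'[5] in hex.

P'[0] = 0xB, P'[1] = 0x4, P'[2] = 0x0, P'[3] = 0xA, P'[4] = 0x3, P'[5] = 0x9

In CTR with a reused counter, both messages share the same keystream S_i, so C_i ⊕ C'_i = P_i ⊕ P'_i and thus P'_i = P_i ⊕ C_i ⊕ C'_i.
P'[0]: 0x9 ⊕ 0x1 ⊕ 0x3 = 0xB.
P'[1]: 0xC ⊕ 0x5 ⊕ 0xD = 0x4.
P'[2]: 0x5 ⊕ 0xF ⊕ 0xA = 0x0.
P'[3]: 0x4 ⊕ 0xF ⊕ 0x1 = 0xA.
P'[4]: 0x0 ⊕ 0xC ⊕ 0xF = 0x3.
P'[5]: 0xE ⊕ 0x3 ⊕ 0x4 = 0x9.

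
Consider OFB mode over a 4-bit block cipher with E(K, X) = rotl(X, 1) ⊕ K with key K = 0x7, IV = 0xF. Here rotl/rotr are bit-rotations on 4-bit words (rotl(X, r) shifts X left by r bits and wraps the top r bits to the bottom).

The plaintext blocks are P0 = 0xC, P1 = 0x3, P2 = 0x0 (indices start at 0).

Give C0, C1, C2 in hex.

OFB encryption: S_i = E(K, S_{i−1}) with S_{−1} = IV; C_i = P_i ⊕ S_i.
C0: S = E(K, 0xF) = 0x8; 0xC ⊕ 0x8 = 0x4.
C1: S = E(K, 0x8) = 0x6; 0x3 ⊕ 0x6 = 0x5.
C2: S = E(K, 0x6) = 0xB; 0x0 ⊕ 0xB = 0xB.

C0 = 0x4, C1 = 0x5, C2 = 0xB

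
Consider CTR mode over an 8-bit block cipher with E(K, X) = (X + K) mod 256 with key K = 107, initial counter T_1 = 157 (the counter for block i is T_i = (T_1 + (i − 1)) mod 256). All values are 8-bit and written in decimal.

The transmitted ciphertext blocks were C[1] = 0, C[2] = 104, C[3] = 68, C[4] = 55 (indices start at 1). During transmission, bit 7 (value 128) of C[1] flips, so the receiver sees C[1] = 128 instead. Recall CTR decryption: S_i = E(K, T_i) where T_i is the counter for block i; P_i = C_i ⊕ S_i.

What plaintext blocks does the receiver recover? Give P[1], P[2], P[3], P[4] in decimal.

Only C[1] changed, to 128. In CTR, a change in C_i flips the same bit in P_i only; the keystream is unaffected. Decrypting the received ciphertext:
P[1]: T = 157, S = E(K, T) = 8; 128 ⊕ 8 = 136.
P[2]: T = 158, S = E(K, T) = 9; 104 ⊕ 9 = 97.
P[3]: T = 159, S = E(K, T) = 10; 68 ⊕ 10 = 78.
P[4]: T = 160, S = E(K, T) = 11; 55 ⊕ 11 = 60.
Blocks that differ from the original plaintext: P[1].

P[1] = 136, P[2] = 97, P[3] = 78, P[4] = 60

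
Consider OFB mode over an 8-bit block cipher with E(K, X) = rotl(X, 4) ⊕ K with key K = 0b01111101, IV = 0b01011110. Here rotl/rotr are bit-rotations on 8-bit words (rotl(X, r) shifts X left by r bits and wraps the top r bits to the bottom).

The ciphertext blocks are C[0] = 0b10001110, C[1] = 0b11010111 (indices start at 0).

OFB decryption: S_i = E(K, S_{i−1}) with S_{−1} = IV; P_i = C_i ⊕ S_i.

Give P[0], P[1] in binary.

P[0]: S = E(K, 0b01011110) = 0b10011000; 0b10001110 ⊕ 0b10011000 = 0b00010110.
P[1]: S = E(K, 0b10011000) = 0b11110100; 0b11010111 ⊕ 0b11110100 = 0b00100011.

P[0] = 0b00010110, P[1] = 0b00100011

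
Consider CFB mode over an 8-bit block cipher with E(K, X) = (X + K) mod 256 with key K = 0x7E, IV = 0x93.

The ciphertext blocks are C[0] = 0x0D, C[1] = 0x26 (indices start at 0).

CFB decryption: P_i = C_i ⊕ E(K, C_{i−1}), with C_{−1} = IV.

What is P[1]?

P[1]: E(K, 0x0D) = 0x8B; 0x26 ⊕ 0x8B = 0xAD.

P[1] = 0xAD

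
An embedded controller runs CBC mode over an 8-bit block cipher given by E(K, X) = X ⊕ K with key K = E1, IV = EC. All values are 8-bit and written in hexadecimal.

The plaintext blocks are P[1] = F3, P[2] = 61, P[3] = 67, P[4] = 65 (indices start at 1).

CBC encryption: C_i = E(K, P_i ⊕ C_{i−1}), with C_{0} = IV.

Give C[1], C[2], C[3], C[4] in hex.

C[1]: P[1] ⊕ EC = 1F; E(K, 1F) = FE.
C[2]: P[2] ⊕ FE = 9F; E(K, 9F) = 7E.
C[3]: P[3] ⊕ 7E = 19; E(K, 19) = F8.
C[4]: P[4] ⊕ F8 = 9D; E(K, 9D) = 7C.

C[1] = FE, C[2] = 7E, C[3] = F8, C[4] = 7C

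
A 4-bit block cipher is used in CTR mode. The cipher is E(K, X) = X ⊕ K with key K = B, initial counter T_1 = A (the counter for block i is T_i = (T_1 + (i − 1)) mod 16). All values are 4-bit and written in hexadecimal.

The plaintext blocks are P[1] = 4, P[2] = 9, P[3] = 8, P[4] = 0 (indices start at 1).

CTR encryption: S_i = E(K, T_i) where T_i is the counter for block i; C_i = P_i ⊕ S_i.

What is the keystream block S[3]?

7

C[1]: T = A, S = E(K, T) = 1; 4 ⊕ 1 = 5.
C[2]: T = B, S = E(K, T) = 0; 9 ⊕ 0 = 9.
C[3]: T = C, S = E(K, T) = 7; 8 ⊕ 7 = F.
So S[3] = 7.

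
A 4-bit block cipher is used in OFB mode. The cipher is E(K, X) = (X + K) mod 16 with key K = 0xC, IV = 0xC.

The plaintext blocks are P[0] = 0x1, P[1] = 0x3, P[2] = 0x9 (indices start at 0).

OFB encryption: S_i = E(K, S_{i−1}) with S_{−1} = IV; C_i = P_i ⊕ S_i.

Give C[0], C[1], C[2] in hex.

C[0] = 0x9, C[1] = 0x7, C[2] = 0x9

C[0]: S = E(K, 0xC) = 0x8; 0x1 ⊕ 0x8 = 0x9.
C[1]: S = E(K, 0x8) = 0x4; 0x3 ⊕ 0x4 = 0x7.
C[2]: S = E(K, 0x4) = 0x0; 0x9 ⊕ 0x0 = 0x9.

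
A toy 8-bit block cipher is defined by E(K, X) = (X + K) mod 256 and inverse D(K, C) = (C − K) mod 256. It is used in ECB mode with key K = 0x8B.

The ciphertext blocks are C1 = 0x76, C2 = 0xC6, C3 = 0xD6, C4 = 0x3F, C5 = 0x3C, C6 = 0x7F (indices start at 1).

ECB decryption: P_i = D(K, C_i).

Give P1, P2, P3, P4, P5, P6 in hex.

P1 = 0xEB, P2 = 0x3B, P3 = 0x4B, P4 = 0xB4, P5 = 0xB1, P6 = 0xF4

P1: D(K, 0x76) = 0xEB.
P2: D(K, 0xC6) = 0x3B.
P3: D(K, 0xD6) = 0x4B.
P4: D(K, 0x3F) = 0xB4.
P5: D(K, 0x3C) = 0xB1.
P6: D(K, 0x7F) = 0xF4.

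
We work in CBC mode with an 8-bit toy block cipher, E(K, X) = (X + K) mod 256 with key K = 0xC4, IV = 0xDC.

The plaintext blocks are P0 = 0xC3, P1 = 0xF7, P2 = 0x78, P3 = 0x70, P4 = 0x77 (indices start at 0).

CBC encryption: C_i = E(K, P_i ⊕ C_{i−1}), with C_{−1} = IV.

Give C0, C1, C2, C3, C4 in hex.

C0 = 0xE3, C1 = 0xD8, C2 = 0x64, C3 = 0xD8, C4 = 0x73

C0: P0 ⊕ 0xDC = 0x1F; E(K, 0x1F) = 0xE3.
C1: P1 ⊕ 0xE3 = 0x14; E(K, 0x14) = 0xD8.
C2: P2 ⊕ 0xD8 = 0xA0; E(K, 0xA0) = 0x64.
C3: P3 ⊕ 0x64 = 0x14; E(K, 0x14) = 0xD8.
C4: P4 ⊕ 0xD8 = 0xAF; E(K, 0xAF) = 0x73.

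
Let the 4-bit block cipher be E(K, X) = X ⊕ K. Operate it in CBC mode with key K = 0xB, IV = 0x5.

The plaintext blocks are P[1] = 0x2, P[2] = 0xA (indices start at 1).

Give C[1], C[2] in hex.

CBC encryption: C_i = E(K, P_i ⊕ C_{i−1}), with C_{0} = IV.
C[1]: P[1] ⊕ 0x5 = 0x7; E(K, 0x7) = 0xC.
C[2]: P[2] ⊕ 0xC = 0x6; E(K, 0x6) = 0xD.

C[1] = 0xC, C[2] = 0xD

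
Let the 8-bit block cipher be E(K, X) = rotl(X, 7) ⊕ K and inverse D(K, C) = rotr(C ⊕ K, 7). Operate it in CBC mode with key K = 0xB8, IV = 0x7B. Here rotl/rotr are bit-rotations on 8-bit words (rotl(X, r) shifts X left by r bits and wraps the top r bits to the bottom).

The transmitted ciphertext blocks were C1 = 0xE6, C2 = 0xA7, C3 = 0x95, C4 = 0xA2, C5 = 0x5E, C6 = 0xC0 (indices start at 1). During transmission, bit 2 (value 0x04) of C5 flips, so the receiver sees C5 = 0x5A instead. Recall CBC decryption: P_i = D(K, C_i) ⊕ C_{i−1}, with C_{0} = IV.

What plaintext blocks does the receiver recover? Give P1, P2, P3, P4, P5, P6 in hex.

Only C5 changed, to 0x5A. In CBC, a change in C_i garbles P_i and flips the same bit in P_{i+1}. Decrypting the received ciphertext:
P1: D(K, 0xE6) = 0xBC; 0xBC ⊕ 0x7B = 0xC7.
P2: D(K, 0xA7) = 0x3E; 0x3E ⊕ 0xE6 = 0xD8.
P3: D(K, 0x95) = 0x5A; 0x5A ⊕ 0xA7 = 0xFD.
P4: D(K, 0xA2) = 0x34; 0x34 ⊕ 0x95 = 0xA1.
P5: D(K, 0x5A) = 0xC5; 0xC5 ⊕ 0xA2 = 0x67.
P6: D(K, 0xC0) = 0xF0; 0xF0 ⊕ 0x5A = 0xAA.
Blocks that differ from the original plaintext: P5, P6.

P1 = 0xC7, P2 = 0xD8, P3 = 0xFD, P4 = 0xA1, P5 = 0x67, P6 = 0xAA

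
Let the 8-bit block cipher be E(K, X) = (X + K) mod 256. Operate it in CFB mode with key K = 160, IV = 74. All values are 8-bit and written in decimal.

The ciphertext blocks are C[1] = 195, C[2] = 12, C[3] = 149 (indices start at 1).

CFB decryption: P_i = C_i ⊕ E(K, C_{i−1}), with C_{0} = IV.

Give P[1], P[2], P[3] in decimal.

P[1] = 41, P[2] = 111, P[3] = 57

P[1]: E(K, 74) = 234; 195 ⊕ 234 = 41.
P[2]: E(K, 195) = 99; 12 ⊕ 99 = 111.
P[3]: E(K, 12) = 172; 149 ⊕ 172 = 57.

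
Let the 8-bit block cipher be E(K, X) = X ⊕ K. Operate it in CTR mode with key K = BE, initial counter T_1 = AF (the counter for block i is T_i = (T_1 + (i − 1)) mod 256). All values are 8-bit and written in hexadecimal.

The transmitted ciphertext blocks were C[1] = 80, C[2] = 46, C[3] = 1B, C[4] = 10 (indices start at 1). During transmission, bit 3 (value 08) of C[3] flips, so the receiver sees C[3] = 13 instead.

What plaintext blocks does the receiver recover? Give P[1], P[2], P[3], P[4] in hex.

P[1] = 91, P[2] = 48, P[3] = 1C, P[4] = 1C

CTR decryption: S_i = E(K, T_i) where T_i is the counter for block i; P_i = C_i ⊕ S_i.
Only C[3] changed, to 13. In CTR, a change in C_i flips the same bit in P_i only; the keystream is unaffected. Decrypting the received ciphertext:
P[1]: T = AF, S = E(K, T) = 11; 80 ⊕ 11 = 91.
P[2]: T = B0, S = E(K, T) = 0E; 46 ⊕ 0E = 48.
P[3]: T = B1, S = E(K, T) = 0F; 13 ⊕ 0F = 1C.
P[4]: T = B2, S = E(K, T) = 0C; 10 ⊕ 0C = 1C.
Blocks that differ from the original plaintext: P[3].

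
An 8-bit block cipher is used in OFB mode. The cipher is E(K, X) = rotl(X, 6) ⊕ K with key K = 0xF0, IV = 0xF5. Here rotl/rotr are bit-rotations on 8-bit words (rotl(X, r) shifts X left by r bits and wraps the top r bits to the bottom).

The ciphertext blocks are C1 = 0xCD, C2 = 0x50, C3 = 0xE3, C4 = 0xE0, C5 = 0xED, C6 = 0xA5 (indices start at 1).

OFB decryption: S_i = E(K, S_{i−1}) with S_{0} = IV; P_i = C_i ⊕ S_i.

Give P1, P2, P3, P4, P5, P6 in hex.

P1: S = E(K, 0xF5) = 0x8D; 0xCD ⊕ 0x8D = 0x40.
P2: S = E(K, 0x8D) = 0x93; 0x50 ⊕ 0x93 = 0xC3.
P3: S = E(K, 0x93) = 0x14; 0xE3 ⊕ 0x14 = 0xF7.
P4: S = E(K, 0x14) = 0xF5; 0xE0 ⊕ 0xF5 = 0x15.
P5: S = E(K, 0xF5) = 0x8D; 0xED ⊕ 0x8D = 0x60.
P6: S = E(K, 0x8D) = 0x93; 0xA5 ⊕ 0x93 = 0x36.

P1 = 0x40, P2 = 0xC3, P3 = 0xF7, P4 = 0x15, P5 = 0x60, P6 = 0x36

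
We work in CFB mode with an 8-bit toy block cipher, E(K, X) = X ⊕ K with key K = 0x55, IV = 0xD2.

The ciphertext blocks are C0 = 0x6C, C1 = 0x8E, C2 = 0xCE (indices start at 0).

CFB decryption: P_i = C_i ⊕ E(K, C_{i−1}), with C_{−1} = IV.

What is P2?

P2: E(K, 0x8E) = 0xDB; 0xCE ⊕ 0xDB = 0x15.

P2 = 0x15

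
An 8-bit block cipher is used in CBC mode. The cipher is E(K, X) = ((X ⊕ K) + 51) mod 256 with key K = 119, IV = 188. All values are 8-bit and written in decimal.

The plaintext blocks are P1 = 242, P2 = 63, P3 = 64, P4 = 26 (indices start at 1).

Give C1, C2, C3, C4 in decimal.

CBC encryption: C_i = E(K, P_i ⊕ C_{i−1}), with C_{0} = IV.
C1: P1 ⊕ 188 = 78; E(K, 78) = 108.
C2: P2 ⊕ 108 = 83; E(K, 83) = 87.
C3: P3 ⊕ 87 = 23; E(K, 23) = 147.
C4: P4 ⊕ 147 = 137; E(K, 137) = 49.

C1 = 108, C2 = 87, C3 = 147, C4 = 49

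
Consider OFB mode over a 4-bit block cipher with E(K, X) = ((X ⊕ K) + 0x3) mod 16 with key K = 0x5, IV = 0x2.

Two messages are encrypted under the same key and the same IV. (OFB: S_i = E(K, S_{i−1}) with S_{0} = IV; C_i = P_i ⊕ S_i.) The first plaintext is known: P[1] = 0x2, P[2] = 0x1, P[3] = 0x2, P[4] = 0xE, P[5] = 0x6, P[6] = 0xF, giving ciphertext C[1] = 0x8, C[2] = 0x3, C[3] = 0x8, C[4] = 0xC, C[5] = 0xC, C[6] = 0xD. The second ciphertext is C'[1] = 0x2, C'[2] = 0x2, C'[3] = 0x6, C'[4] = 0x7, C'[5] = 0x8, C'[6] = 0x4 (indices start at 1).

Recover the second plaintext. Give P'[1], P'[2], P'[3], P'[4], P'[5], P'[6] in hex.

P'[1] = 0x8, P'[2] = 0x0, P'[3] = 0xC, P'[4] = 0x5, P'[5] = 0x2, P'[6] = 0x6

In OFB with a reused IV, both messages share the same keystream S_i, so C_i ⊕ C'_i = P_i ⊕ P'_i and thus P'_i = P_i ⊕ C_i ⊕ C'_i.
P'[1]: 0x2 ⊕ 0x8 ⊕ 0x2 = 0x8.
P'[2]: 0x1 ⊕ 0x3 ⊕ 0x2 = 0x0.
P'[3]: 0x2 ⊕ 0x8 ⊕ 0x6 = 0xC.
P'[4]: 0xE ⊕ 0xC ⊕ 0x7 = 0x5.
P'[5]: 0x6 ⊕ 0xC ⊕ 0x8 = 0x2.
P'[6]: 0xF ⊕ 0xD ⊕ 0x4 = 0x6.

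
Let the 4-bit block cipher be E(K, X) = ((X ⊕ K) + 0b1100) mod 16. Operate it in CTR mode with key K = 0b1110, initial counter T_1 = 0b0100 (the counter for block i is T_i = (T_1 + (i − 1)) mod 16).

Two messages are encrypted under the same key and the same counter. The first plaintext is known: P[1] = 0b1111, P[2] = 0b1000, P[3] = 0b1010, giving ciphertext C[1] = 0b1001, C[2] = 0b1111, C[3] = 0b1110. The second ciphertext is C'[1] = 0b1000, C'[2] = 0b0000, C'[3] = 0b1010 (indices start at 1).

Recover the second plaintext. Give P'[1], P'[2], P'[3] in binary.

In CTR with a reused counter, both messages share the same keystream S_i, so C_i ⊕ C'_i = P_i ⊕ P'_i and thus P'_i = P_i ⊕ C_i ⊕ C'_i.
P'[1]: 0b1111 ⊕ 0b1001 ⊕ 0b1000 = 0b1110.
P'[2]: 0b1000 ⊕ 0b1111 ⊕ 0b0000 = 0b0111.
P'[3]: 0b1010 ⊕ 0b1110 ⊕ 0b1010 = 0b1110.

P'[1] = 0b1110, P'[2] = 0b0111, P'[3] = 0b1110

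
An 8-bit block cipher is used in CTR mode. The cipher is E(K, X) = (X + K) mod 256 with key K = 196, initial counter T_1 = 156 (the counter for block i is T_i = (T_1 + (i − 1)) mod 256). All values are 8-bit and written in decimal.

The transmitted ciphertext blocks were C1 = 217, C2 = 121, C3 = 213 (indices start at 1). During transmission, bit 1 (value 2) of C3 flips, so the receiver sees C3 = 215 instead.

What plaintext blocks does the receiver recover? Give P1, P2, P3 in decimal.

CTR decryption: S_i = E(K, T_i) where T_i is the counter for block i; P_i = C_i ⊕ S_i.
Only C3 changed, to 215. In CTR, a change in C_i flips the same bit in P_i only; the keystream is unaffected. Decrypting the received ciphertext:
P1: T = 156, S = E(K, T) = 96; 217 ⊕ 96 = 185.
P2: T = 157, S = E(K, T) = 97; 121 ⊕ 97 = 24.
P3: T = 158, S = E(K, T) = 98; 215 ⊕ 98 = 181.
Blocks that differ from the original plaintext: P3.

P1 = 185, P2 = 24, P3 = 181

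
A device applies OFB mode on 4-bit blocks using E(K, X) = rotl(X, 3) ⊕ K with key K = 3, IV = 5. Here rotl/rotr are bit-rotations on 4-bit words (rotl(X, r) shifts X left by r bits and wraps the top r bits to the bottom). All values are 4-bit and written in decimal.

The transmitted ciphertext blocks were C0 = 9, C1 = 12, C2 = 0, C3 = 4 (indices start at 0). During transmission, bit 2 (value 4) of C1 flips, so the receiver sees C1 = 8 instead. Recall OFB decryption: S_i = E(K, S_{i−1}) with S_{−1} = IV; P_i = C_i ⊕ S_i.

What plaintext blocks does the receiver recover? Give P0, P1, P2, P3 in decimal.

Only C1 changed, to 8. In OFB, a change in C_i flips the same bit in P_i only; the keystream is unaffected. Decrypting the received ciphertext:
P0: S = E(K, 5) = 9; 9 ⊕ 9 = 0.
P1: S = E(K, 9) = 15; 8 ⊕ 15 = 7.
P2: S = E(K, 15) = 12; 0 ⊕ 12 = 12.
P3: S = E(K, 12) = 5; 4 ⊕ 5 = 1.
Blocks that differ from the original plaintext: P1.

P0 = 0, P1 = 7, P2 = 12, P3 = 1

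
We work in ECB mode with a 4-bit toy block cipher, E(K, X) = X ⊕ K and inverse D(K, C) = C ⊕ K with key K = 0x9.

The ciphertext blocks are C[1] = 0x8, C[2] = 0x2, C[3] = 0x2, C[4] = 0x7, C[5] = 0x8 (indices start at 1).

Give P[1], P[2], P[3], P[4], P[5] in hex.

ECB decryption: P_i = D(K, C_i).
P[1]: D(K, 0x8) = 0x1.
P[2]: D(K, 0x2) = 0xB.
P[3]: D(K, 0x2) = 0xB.
P[4]: D(K, 0x7) = 0xE.
P[5]: D(K, 0x8) = 0x1.

P[1] = 0x1, P[2] = 0xB, P[3] = 0xB, P[4] = 0xE, P[5] = 0x1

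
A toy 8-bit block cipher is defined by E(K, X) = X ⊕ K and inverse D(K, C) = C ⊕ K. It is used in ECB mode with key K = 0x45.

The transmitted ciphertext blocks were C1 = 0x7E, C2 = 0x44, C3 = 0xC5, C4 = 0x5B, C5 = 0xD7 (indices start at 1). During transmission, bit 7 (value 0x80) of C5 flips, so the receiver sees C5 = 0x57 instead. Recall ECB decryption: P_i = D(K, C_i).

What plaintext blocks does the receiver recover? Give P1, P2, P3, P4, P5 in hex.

Only C5 changed, to 0x57. In ECB, a change in C_i affects only P_i. Decrypting the received ciphertext:
P1: D(K, 0x7E) = 0x3B.
P2: D(K, 0x44) = 0x01.
P3: D(K, 0xC5) = 0x80.
P4: D(K, 0x5B) = 0x1E.
P5: D(K, 0x57) = 0x12.
Blocks that differ from the original plaintext: P5.

P1 = 0x3B, P2 = 0x01, P3 = 0x80, P4 = 0x1E, P5 = 0x12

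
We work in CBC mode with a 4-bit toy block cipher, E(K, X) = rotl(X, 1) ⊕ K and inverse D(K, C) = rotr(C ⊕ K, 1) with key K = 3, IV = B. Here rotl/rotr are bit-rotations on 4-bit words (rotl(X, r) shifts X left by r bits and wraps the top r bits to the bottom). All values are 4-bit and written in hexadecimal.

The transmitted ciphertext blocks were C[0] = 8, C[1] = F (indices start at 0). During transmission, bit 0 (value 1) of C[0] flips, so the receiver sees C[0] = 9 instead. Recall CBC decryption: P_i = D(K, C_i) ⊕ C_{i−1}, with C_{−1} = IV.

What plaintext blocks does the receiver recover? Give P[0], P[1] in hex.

Only C[0] changed, to 9. In CBC, a change in C_i garbles P_i and flips the same bit in P_{i+1}. Decrypting the received ciphertext:
P[0]: D(K, 9) = 5; 5 ⊕ B = E.
P[1]: D(K, F) = 6; 6 ⊕ 9 = F.
Blocks that differ from the original plaintext: P[0], P[1].

P[0] = E, P[1] = F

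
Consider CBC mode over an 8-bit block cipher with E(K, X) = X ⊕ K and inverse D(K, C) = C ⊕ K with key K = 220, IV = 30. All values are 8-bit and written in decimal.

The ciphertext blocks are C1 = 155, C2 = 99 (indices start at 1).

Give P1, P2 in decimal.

CBC decryption: P_i = D(K, C_i) ⊕ C_{i−1}, with C_{0} = IV.
P1: D(K, 155) = 71; 71 ⊕ 30 = 89.
P2: D(K, 99) = 191; 191 ⊕ 155 = 36.

P1 = 89, P2 = 36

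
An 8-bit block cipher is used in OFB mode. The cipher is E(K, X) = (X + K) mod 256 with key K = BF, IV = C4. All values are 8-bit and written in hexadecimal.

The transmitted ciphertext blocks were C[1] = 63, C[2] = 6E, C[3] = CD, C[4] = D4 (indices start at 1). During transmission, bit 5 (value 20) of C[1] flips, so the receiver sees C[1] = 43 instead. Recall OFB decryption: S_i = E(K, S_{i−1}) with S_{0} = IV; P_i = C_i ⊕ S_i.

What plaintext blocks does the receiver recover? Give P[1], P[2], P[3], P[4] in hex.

Only C[1] changed, to 43. In OFB, a change in C_i flips the same bit in P_i only; the keystream is unaffected. Decrypting the received ciphertext:
P[1]: S = E(K, C4) = 83; 43 ⊕ 83 = C0.
P[2]: S = E(K, 83) = 42; 6E ⊕ 42 = 2C.
P[3]: S = E(K, 42) = 01; CD ⊕ 01 = CC.
P[4]: S = E(K, 01) = C0; D4 ⊕ C0 = 14.
Blocks that differ from the original plaintext: P[1].

P[1] = C0, P[2] = 2C, P[3] = CC, P[4] = 14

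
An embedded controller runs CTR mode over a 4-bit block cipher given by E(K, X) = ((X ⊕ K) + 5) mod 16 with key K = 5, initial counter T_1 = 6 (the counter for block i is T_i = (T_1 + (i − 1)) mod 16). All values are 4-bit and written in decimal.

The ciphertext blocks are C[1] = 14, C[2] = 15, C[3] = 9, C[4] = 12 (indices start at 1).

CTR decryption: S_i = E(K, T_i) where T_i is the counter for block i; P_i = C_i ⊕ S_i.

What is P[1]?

P[1]: T = 6, S = E(K, T) = 8; 14 ⊕ 8 = 6.

P[1] = 6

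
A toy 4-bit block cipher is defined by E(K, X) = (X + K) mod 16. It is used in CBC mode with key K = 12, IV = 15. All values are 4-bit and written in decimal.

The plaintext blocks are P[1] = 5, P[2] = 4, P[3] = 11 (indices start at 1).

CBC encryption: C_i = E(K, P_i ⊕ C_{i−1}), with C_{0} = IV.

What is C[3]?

C[3] = 1

C[1]: P[1] ⊕ 15 = 10; E(K, 10) = 6.
C[2]: P[2] ⊕ 6 = 2; E(K, 2) = 14.
C[3]: P[3] ⊕ 14 = 5; E(K, 5) = 1.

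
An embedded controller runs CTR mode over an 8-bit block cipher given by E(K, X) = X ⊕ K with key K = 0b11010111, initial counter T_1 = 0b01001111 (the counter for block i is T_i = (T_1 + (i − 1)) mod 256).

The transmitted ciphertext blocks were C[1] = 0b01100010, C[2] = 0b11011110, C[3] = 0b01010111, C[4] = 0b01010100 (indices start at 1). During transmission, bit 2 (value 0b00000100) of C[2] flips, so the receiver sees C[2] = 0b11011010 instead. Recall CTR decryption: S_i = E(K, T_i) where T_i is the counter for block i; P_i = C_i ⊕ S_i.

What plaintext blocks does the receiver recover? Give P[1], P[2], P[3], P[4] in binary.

Only C[2] changed, to 0b11011010. In CTR, a change in C_i flips the same bit in P_i only; the keystream is unaffected. Decrypting the received ciphertext:
P[1]: T = 0b01001111, S = E(K, T) = 0b10011000; 0b01100010 ⊕ 0b10011000 = 0b11111010.
P[2]: T = 0b01010000, S = E(K, T) = 0b10000111; 0b11011010 ⊕ 0b10000111 = 0b01011101.
P[3]: T = 0b01010001, S = E(K, T) = 0b10000110; 0b01010111 ⊕ 0b10000110 = 0b11010001.
P[4]: T = 0b01010010, S = E(K, T) = 0b10000101; 0b01010100 ⊕ 0b10000101 = 0b11010001.
Blocks that differ from the original plaintext: P[2].

P[1] = 0b11111010, P[2] = 0b01011101, P[3] = 0b11010001, P[4] = 0b11010001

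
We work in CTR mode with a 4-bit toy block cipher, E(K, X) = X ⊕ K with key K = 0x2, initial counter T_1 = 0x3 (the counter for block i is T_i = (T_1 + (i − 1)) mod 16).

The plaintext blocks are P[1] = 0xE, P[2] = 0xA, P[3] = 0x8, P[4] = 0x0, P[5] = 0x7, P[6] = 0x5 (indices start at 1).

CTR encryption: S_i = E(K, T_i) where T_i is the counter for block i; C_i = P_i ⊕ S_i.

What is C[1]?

C[1] = 0xF

C[1]: T = 0x3, S = E(K, T) = 0x1; 0xE ⊕ 0x1 = 0xF.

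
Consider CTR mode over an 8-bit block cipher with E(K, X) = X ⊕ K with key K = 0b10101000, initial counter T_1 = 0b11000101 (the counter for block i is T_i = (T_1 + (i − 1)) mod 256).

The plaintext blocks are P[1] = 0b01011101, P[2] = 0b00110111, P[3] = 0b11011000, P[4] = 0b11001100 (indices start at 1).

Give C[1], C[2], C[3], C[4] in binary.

CTR encryption: S_i = E(K, T_i) where T_i is the counter for block i; C_i = P_i ⊕ S_i.
C[1]: T = 0b11000101, S = E(K, T) = 0b01101101; 0b01011101 ⊕ 0b01101101 = 0b00110000.
C[2]: T = 0b11000110, S = E(K, T) = 0b01101110; 0b00110111 ⊕ 0b01101110 = 0b01011001.
C[3]: T = 0b11000111, S = E(K, T) = 0b01101111; 0b11011000 ⊕ 0b01101111 = 0b10110111.
C[4]: T = 0b11001000, S = E(K, T) = 0b01100000; 0b11001100 ⊕ 0b01100000 = 0b10101100.

C[1] = 0b00110000, C[2] = 0b01011001, C[3] = 0b10110111, C[4] = 0b10101100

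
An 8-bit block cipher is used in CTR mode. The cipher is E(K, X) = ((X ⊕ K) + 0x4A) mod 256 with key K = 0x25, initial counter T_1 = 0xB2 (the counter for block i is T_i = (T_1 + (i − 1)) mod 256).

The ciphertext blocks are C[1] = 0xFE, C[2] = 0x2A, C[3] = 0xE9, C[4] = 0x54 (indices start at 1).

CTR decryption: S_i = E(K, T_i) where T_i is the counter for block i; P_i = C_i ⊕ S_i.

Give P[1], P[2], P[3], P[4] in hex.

P[1]: T = 0xB2, S = E(K, T) = 0xE1; 0xFE ⊕ 0xE1 = 0x1F.
P[2]: T = 0xB3, S = E(K, T) = 0xE0; 0x2A ⊕ 0xE0 = 0xCA.
P[3]: T = 0xB4, S = E(K, T) = 0xDB; 0xE9 ⊕ 0xDB = 0x32.
P[4]: T = 0xB5, S = E(K, T) = 0xDA; 0x54 ⊕ 0xDA = 0x8E.

P[1] = 0x1F, P[2] = 0xCA, P[3] = 0x32, P[4] = 0x8E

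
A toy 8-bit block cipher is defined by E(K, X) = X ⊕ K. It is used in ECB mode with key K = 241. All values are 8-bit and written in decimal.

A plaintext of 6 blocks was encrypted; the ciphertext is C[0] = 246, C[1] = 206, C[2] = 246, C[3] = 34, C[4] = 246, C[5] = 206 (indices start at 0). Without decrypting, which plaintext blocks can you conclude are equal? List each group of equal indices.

P[0] = P[2] = P[4]; P[1] = P[5]

ECB encrypts each block independently with the same key, so equal ciphertext blocks imply equal plaintext blocks.
C[0] = C[2] = C[4] = 246, so P[0] = P[2] = P[4].
C[1] = C[5] = 206, so P[1] = P[5].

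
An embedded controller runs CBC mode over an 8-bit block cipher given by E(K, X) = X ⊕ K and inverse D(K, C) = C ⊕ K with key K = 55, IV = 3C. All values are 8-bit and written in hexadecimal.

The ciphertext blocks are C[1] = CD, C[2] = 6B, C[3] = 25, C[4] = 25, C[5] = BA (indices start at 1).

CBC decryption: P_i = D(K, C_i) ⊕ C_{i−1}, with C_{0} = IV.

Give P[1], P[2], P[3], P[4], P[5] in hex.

P[1] = A4, P[2] = F3, P[3] = 1B, P[4] = 55, P[5] = CA

P[1]: D(K, CD) = 98; 98 ⊕ 3C = A4.
P[2]: D(K, 6B) = 3E; 3E ⊕ CD = F3.
P[3]: D(K, 25) = 70; 70 ⊕ 6B = 1B.
P[4]: D(K, 25) = 70; 70 ⊕ 25 = 55.
P[5]: D(K, BA) = EF; EF ⊕ 25 = CA.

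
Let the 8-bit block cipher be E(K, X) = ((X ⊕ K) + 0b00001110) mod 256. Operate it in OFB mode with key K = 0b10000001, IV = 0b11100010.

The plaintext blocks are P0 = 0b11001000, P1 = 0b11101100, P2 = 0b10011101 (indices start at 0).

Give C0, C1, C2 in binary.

C0 = 0b10111001, C1 = 0b00010010, C2 = 0b00010000

OFB encryption: S_i = E(K, S_{i−1}) with S_{−1} = IV; C_i = P_i ⊕ S_i.
C0: S = E(K, 0b11100010) = 0b01110001; 0b11001000 ⊕ 0b01110001 = 0b10111001.
C1: S = E(K, 0b01110001) = 0b11111110; 0b11101100 ⊕ 0b11111110 = 0b00010010.
C2: S = E(K, 0b11111110) = 0b10001101; 0b10011101 ⊕ 0b10001101 = 0b00010000.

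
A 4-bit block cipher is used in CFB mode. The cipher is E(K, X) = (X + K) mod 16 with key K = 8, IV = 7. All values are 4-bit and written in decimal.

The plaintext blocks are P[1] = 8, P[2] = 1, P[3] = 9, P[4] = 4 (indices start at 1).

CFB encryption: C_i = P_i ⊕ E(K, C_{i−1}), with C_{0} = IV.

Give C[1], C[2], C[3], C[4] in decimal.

C[1] = 7, C[2] = 14, C[3] = 15, C[4] = 3

C[1]: E(K, 7) = 15; 8 ⊕ 15 = 7.
C[2]: E(K, 7) = 15; 1 ⊕ 15 = 14.
C[3]: E(K, 14) = 6; 9 ⊕ 6 = 15.
C[4]: E(K, 15) = 7; 4 ⊕ 7 = 3.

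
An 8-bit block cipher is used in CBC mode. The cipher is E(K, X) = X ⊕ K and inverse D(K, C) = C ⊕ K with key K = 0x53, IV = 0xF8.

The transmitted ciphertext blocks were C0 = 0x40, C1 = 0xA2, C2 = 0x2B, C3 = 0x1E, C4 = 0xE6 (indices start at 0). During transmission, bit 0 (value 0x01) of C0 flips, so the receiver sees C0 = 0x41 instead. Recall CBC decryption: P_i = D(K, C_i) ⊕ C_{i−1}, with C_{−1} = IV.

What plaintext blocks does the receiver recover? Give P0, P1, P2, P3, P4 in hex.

Only C0 changed, to 0x41. In CBC, a change in C_i garbles P_i and flips the same bit in P_{i+1}. Decrypting the received ciphertext:
P0: D(K, 0x41) = 0x12; 0x12 ⊕ 0xF8 = 0xEA.
P1: D(K, 0xA2) = 0xF1; 0xF1 ⊕ 0x41 = 0xB0.
P2: D(K, 0x2B) = 0x78; 0x78 ⊕ 0xA2 = 0xDA.
P3: D(K, 0x1E) = 0x4D; 0x4D ⊕ 0x2B = 0x66.
P4: D(K, 0xE6) = 0xB5; 0xB5 ⊕ 0x1E = 0xAB.
Blocks that differ from the original plaintext: P0, P1.

P0 = 0xEA, P1 = 0xB0, P2 = 0xDA, P3 = 0x66, P4 = 0xAB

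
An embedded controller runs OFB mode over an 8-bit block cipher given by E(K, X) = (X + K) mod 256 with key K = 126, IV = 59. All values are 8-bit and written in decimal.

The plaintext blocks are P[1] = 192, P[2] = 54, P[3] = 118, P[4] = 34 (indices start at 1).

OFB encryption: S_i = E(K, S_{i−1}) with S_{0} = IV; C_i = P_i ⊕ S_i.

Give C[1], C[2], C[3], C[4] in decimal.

C[1]: S = E(K, 59) = 185; 192 ⊕ 185 = 121.
C[2]: S = E(K, 185) = 55; 54 ⊕ 55 = 1.
C[3]: S = E(K, 55) = 181; 118 ⊕ 181 = 195.
C[4]: S = E(K, 181) = 51; 34 ⊕ 51 = 17.

C[1] = 121, C[2] = 1, C[3] = 195, C[4] = 17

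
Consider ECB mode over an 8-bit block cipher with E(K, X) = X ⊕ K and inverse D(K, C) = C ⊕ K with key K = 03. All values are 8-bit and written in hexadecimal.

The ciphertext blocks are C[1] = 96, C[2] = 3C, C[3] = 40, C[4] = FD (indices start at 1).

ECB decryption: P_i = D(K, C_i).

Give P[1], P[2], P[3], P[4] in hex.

P[1] = 95, P[2] = 3F, P[3] = 43, P[4] = FE

P[1]: D(K, 96) = 95.
P[2]: D(K, 3C) = 3F.
P[3]: D(K, 40) = 43.
P[4]: D(K, FD) = FE.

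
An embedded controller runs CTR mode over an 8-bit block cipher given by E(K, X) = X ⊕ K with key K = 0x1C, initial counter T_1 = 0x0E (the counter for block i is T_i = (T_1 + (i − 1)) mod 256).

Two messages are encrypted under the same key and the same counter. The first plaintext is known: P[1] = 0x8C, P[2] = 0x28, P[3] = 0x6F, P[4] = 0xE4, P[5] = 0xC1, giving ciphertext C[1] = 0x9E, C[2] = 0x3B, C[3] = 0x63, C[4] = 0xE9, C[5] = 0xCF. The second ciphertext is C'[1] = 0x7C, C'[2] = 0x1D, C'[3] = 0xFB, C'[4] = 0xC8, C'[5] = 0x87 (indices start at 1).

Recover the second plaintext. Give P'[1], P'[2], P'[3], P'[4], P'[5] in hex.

In CTR with a reused counter, both messages share the same keystream S_i, so C_i ⊕ C'_i = P_i ⊕ P'_i and thus P'_i = P_i ⊕ C_i ⊕ C'_i.
P'[1]: 0x8C ⊕ 0x9E ⊕ 0x7C = 0x6E.
P'[2]: 0x28 ⊕ 0x3B ⊕ 0x1D = 0x0E.
P'[3]: 0x6F ⊕ 0x63 ⊕ 0xFB = 0xF7.
P'[4]: 0xE4 ⊕ 0xE9 ⊕ 0xC8 = 0xC5.
P'[5]: 0xC1 ⊕ 0xCF ⊕ 0x87 = 0x89.

P'[1] = 0x6E, P'[2] = 0x0E, P'[3] = 0xF7, P'[4] = 0xC5, P'[5] = 0x89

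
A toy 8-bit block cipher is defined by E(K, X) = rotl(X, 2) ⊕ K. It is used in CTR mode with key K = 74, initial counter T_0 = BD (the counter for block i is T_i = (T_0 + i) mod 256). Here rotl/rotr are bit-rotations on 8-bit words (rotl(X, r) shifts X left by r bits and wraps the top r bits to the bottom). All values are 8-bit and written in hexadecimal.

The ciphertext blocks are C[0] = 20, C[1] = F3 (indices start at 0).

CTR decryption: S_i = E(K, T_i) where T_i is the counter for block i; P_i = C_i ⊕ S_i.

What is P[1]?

P[1]: T = BE, S = E(K, T) = 8E; F3 ⊕ 8E = 7D.

P[1] = 7D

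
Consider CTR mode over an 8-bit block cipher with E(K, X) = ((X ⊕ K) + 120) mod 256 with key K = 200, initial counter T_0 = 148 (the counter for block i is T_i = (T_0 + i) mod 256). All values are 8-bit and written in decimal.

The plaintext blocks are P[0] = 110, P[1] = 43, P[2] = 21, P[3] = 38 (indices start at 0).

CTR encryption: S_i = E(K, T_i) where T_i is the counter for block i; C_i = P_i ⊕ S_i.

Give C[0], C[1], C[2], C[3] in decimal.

C[0] = 186, C[1] = 254, C[2] = 195, C[3] = 241

C[0]: T = 148, S = E(K, T) = 212; 110 ⊕ 212 = 186.
C[1]: T = 149, S = E(K, T) = 213; 43 ⊕ 213 = 254.
C[2]: T = 150, S = E(K, T) = 214; 21 ⊕ 214 = 195.
C[3]: T = 151, S = E(K, T) = 215; 38 ⊕ 215 = 241.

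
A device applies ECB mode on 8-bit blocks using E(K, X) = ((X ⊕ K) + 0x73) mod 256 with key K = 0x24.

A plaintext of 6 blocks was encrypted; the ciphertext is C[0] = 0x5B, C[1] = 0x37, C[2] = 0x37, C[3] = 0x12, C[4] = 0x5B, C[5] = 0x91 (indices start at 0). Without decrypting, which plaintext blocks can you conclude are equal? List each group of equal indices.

P[0] = P[4]; P[1] = P[2]

ECB encrypts each block independently with the same key, so equal ciphertext blocks imply equal plaintext blocks.
C[0] = C[4] = 0x5B, so P[0] = P[4].
C[1] = C[2] = 0x37, so P[1] = P[2].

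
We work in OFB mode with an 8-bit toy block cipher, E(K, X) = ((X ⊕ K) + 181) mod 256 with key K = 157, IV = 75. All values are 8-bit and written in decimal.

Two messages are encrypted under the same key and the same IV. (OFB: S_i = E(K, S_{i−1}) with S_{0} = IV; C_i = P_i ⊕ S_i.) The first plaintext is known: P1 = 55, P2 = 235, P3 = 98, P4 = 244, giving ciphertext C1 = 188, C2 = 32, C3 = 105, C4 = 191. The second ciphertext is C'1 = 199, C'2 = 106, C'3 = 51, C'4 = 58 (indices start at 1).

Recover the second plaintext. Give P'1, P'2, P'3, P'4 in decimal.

In OFB with a reused IV, both messages share the same keystream S_i, so C_i ⊕ C'_i = P_i ⊕ P'_i and thus P'_i = P_i ⊕ C_i ⊕ C'_i.
P'1: 55 ⊕ 188 ⊕ 199 = 76.
P'2: 235 ⊕ 32 ⊕ 106 = 161.
P'3: 98 ⊕ 105 ⊕ 51 = 56.
P'4: 244 ⊕ 191 ⊕ 58 = 113.

P'1 = 76, P'2 = 161, P'3 = 56, P'4 = 113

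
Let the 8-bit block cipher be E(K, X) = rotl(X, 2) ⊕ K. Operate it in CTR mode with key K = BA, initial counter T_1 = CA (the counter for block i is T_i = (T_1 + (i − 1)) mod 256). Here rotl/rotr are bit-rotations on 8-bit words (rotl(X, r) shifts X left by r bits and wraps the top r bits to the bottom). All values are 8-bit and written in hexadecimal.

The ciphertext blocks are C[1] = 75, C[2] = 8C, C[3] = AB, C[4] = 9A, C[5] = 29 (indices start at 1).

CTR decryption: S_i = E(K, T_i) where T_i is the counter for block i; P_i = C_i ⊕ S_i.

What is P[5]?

P[5] = A8

P[5]: T = CE, S = E(K, T) = 81; 29 ⊕ 81 = A8.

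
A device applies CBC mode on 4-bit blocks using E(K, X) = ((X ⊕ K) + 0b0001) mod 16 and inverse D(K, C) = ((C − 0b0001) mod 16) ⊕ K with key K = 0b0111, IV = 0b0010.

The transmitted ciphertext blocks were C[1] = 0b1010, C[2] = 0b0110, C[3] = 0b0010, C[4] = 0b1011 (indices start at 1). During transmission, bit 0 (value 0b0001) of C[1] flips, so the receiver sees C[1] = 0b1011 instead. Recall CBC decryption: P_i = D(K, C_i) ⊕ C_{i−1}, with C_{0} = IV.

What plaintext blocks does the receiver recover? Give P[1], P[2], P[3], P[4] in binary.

P[1] = 0b1111, P[2] = 0b1001, P[3] = 0b0000, P[4] = 0b1111

Only C[1] changed, to 0b1011. In CBC, a change in C_i garbles P_i and flips the same bit in P_{i+1}. Decrypting the received ciphertext:
P[1]: D(K, 0b1011) = 0b1101; 0b1101 ⊕ 0b0010 = 0b1111.
P[2]: D(K, 0b0110) = 0b0010; 0b0010 ⊕ 0b1011 = 0b1001.
P[3]: D(K, 0b0010) = 0b0110; 0b0110 ⊕ 0b0110 = 0b0000.
P[4]: D(K, 0b1011) = 0b1101; 0b1101 ⊕ 0b0010 = 0b1111.
Blocks that differ from the original plaintext: P[1], P[2].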